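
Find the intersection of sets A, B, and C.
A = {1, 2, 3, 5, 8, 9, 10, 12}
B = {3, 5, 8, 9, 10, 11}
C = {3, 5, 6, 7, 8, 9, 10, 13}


Set A = {1, 2, 3, 5, 8, 9, 10, 12}
Set B = {3, 5, 8, 9, 10, 11}
Set C = {3, 5, 6, 7, 8, 9, 10, 13}
First, A ∩ B = {3, 5, 8, 9, 10}
Then, (A ∩ B) ∩ C = {3, 5, 8, 9, 10}

{3, 5, 8, 9, 10}


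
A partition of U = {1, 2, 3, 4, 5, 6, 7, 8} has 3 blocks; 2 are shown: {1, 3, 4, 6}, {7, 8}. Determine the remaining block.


U = {1, 2, 3, 4, 5, 6, 7, 8}
Shown blocks: {1, 3, 4, 6}, {7, 8}
A partition's blocks are pairwise disjoint and cover U, so the missing block = U \ (union of shown blocks).
Union of shown blocks: {1, 3, 4, 6, 7, 8}
Missing block = U \ (union) = {2, 5}

{2, 5}


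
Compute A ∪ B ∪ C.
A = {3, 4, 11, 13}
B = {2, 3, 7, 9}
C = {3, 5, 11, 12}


Set A = {3, 4, 11, 13}
Set B = {2, 3, 7, 9}
Set C = {3, 5, 11, 12}
First, A ∪ B = {2, 3, 4, 7, 9, 11, 13}
Then, (A ∪ B) ∪ C = {2, 3, 4, 5, 7, 9, 11, 12, 13}

{2, 3, 4, 5, 7, 9, 11, 12, 13}


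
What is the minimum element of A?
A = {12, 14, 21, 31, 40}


Set A = {12, 14, 21, 31, 40}
Elements in ascending order: 12, 14, 21, 31, 40
The smallest element is 12.

12


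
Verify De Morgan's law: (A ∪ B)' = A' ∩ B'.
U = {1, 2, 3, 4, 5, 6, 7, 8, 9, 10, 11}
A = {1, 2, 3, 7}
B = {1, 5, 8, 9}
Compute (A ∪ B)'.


U = {1, 2, 3, 4, 5, 6, 7, 8, 9, 10, 11}
A = {1, 2, 3, 7}, B = {1, 5, 8, 9}
A ∪ B = {1, 2, 3, 5, 7, 8, 9}
(A ∪ B)' = U \ (A ∪ B) = {4, 6, 10, 11}
Verification via A' ∩ B': A' = {4, 5, 6, 8, 9, 10, 11}, B' = {2, 3, 4, 6, 7, 10, 11}
A' ∩ B' = {4, 6, 10, 11} ✓

{4, 6, 10, 11}


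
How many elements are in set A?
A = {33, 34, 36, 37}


Set A = {33, 34, 36, 37}
Listing elements: 33, 34, 36, 37
Counting: 4 elements
|A| = 4

4


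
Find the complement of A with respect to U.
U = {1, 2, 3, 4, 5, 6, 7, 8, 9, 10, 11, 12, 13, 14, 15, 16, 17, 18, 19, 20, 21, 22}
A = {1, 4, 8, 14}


Universal set U = {1, 2, 3, 4, 5, 6, 7, 8, 9, 10, 11, 12, 13, 14, 15, 16, 17, 18, 19, 20, 21, 22}
Set A = {1, 4, 8, 14}
A' = U \ A = elements in U but not in A
Checking each element of U:
1 (in A, exclude), 2 (not in A, include), 3 (not in A, include), 4 (in A, exclude), 5 (not in A, include), 6 (not in A, include), 7 (not in A, include), 8 (in A, exclude), 9 (not in A, include), 10 (not in A, include), 11 (not in A, include), 12 (not in A, include), 13 (not in A, include), 14 (in A, exclude), 15 (not in A, include), 16 (not in A, include), 17 (not in A, include), 18 (not in A, include), 19 (not in A, include), 20 (not in A, include), 21 (not in A, include), 22 (not in A, include)
A' = {2, 3, 5, 6, 7, 9, 10, 11, 12, 13, 15, 16, 17, 18, 19, 20, 21, 22}

{2, 3, 5, 6, 7, 9, 10, 11, 12, 13, 15, 16, 17, 18, 19, 20, 21, 22}


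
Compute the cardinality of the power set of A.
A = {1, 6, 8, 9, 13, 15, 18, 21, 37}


Set A = {1, 6, 8, 9, 13, 15, 18, 21, 37}
|A| = 9
The power set P(A) contains all subsets of A.
|P(A)| = 2^|A| = 2^9 = 512

512


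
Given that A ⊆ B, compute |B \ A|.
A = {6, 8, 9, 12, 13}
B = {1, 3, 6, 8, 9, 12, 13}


Set A = {6, 8, 9, 12, 13}, |A| = 5
Set B = {1, 3, 6, 8, 9, 12, 13}, |B| = 7
Since A ⊆ B: B \ A = {1, 3}
|B| - |A| = 7 - 5 = 2

2


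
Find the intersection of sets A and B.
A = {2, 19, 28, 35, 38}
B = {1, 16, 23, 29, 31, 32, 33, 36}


Set A = {2, 19, 28, 35, 38}
Set B = {1, 16, 23, 29, 31, 32, 33, 36}
A ∩ B includes only elements in both sets.
Check each element of A against B:
2 ✗, 19 ✗, 28 ✗, 35 ✗, 38 ✗
A ∩ B = {}

{}


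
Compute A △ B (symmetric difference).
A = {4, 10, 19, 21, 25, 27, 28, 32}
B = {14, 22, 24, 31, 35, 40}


Set A = {4, 10, 19, 21, 25, 27, 28, 32}
Set B = {14, 22, 24, 31, 35, 40}
A △ B = (A \ B) ∪ (B \ A)
Elements in A but not B: {4, 10, 19, 21, 25, 27, 28, 32}
Elements in B but not A: {14, 22, 24, 31, 35, 40}
A △ B = {4, 10, 14, 19, 21, 22, 24, 25, 27, 28, 31, 32, 35, 40}

{4, 10, 14, 19, 21, 22, 24, 25, 27, 28, 31, 32, 35, 40}


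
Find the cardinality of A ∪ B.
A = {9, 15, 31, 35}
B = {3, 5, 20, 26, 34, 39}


Set A = {9, 15, 31, 35}, |A| = 4
Set B = {3, 5, 20, 26, 34, 39}, |B| = 6
A ∩ B = {}, |A ∩ B| = 0
|A ∪ B| = |A| + |B| - |A ∩ B| = 4 + 6 - 0 = 10

10


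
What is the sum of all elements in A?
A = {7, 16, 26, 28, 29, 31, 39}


Set A = {7, 16, 26, 28, 29, 31, 39}
Sum = 7 + 16 + 26 + 28 + 29 + 31 + 39 = 176

176


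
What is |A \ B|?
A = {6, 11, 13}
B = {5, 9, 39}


Set A = {6, 11, 13}
Set B = {5, 9, 39}
A \ B = {6, 11, 13}
|A \ B| = 3

3


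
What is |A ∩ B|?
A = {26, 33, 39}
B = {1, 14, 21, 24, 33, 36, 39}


Set A = {26, 33, 39}
Set B = {1, 14, 21, 24, 33, 36, 39}
A ∩ B = {33, 39}
|A ∩ B| = 2

2


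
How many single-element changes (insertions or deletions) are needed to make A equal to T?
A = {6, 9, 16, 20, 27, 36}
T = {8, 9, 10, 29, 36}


Set A = {6, 9, 16, 20, 27, 36}
Set T = {8, 9, 10, 29, 36}
Elements to remove from A (in A, not in T): {6, 16, 20, 27} → 4 removals
Elements to add to A (in T, not in A): {8, 10, 29} → 3 additions
Total edits = 4 + 3 = 7

7


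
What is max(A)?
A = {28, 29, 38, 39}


Set A = {28, 29, 38, 39}
Elements in ascending order: 28, 29, 38, 39
The largest element is 39.

39


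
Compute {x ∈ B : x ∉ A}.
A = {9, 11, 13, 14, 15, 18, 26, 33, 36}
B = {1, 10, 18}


Set A = {9, 11, 13, 14, 15, 18, 26, 33, 36}
Set B = {1, 10, 18}
Check each element of B against A:
1 ∉ A (include), 10 ∉ A (include), 18 ∈ A
Elements of B not in A: {1, 10}

{1, 10}


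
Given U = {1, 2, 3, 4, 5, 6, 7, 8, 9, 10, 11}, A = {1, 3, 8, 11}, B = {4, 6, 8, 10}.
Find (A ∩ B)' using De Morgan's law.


U = {1, 2, 3, 4, 5, 6, 7, 8, 9, 10, 11}
A = {1, 3, 8, 11}, B = {4, 6, 8, 10}
A ∩ B = {8}
(A ∩ B)' = U \ (A ∩ B) = {1, 2, 3, 4, 5, 6, 7, 9, 10, 11}
Verification via A' ∪ B': A' = {2, 4, 5, 6, 7, 9, 10}, B' = {1, 2, 3, 5, 7, 9, 11}
A' ∪ B' = {1, 2, 3, 4, 5, 6, 7, 9, 10, 11} ✓

{1, 2, 3, 4, 5, 6, 7, 9, 10, 11}


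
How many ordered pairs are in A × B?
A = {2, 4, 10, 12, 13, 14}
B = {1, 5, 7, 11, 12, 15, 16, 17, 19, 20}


Set A = {2, 4, 10, 12, 13, 14} has 6 elements.
Set B = {1, 5, 7, 11, 12, 15, 16, 17, 19, 20} has 10 elements.
|A × B| = |A| × |B| = 6 × 10 = 60

60


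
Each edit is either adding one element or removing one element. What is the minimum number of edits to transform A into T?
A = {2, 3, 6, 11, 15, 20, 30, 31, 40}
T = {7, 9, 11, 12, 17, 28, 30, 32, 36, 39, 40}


Set A = {2, 3, 6, 11, 15, 20, 30, 31, 40}
Set T = {7, 9, 11, 12, 17, 28, 30, 32, 36, 39, 40}
Elements to remove from A (in A, not in T): {2, 3, 6, 15, 20, 31} → 6 removals
Elements to add to A (in T, not in A): {7, 9, 12, 17, 28, 32, 36, 39} → 8 additions
Total edits = 6 + 8 = 14

14


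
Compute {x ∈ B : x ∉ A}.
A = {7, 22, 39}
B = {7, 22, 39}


Set A = {7, 22, 39}
Set B = {7, 22, 39}
Check each element of B against A:
7 ∈ A, 22 ∈ A, 39 ∈ A
Elements of B not in A: {}

{}


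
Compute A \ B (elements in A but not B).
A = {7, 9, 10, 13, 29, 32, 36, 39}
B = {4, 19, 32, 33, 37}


Set A = {7, 9, 10, 13, 29, 32, 36, 39}
Set B = {4, 19, 32, 33, 37}
A \ B includes elements in A that are not in B.
Check each element of A:
7 (not in B, keep), 9 (not in B, keep), 10 (not in B, keep), 13 (not in B, keep), 29 (not in B, keep), 32 (in B, remove), 36 (not in B, keep), 39 (not in B, keep)
A \ B = {7, 9, 10, 13, 29, 36, 39}

{7, 9, 10, 13, 29, 36, 39}


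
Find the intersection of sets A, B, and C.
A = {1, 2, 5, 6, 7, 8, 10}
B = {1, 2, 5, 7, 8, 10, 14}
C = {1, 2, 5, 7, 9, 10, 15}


Set A = {1, 2, 5, 6, 7, 8, 10}
Set B = {1, 2, 5, 7, 8, 10, 14}
Set C = {1, 2, 5, 7, 9, 10, 15}
First, A ∩ B = {1, 2, 5, 7, 8, 10}
Then, (A ∩ B) ∩ C = {1, 2, 5, 7, 10}

{1, 2, 5, 7, 10}


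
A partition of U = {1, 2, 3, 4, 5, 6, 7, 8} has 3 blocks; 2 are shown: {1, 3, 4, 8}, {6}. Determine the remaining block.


U = {1, 2, 3, 4, 5, 6, 7, 8}
Shown blocks: {1, 3, 4, 8}, {6}
A partition's blocks are pairwise disjoint and cover U, so the missing block = U \ (union of shown blocks).
Union of shown blocks: {1, 3, 4, 6, 8}
Missing block = U \ (union) = {2, 5, 7}

{2, 5, 7}


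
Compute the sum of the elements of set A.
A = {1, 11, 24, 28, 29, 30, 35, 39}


Set A = {1, 11, 24, 28, 29, 30, 35, 39}
Sum = 1 + 11 + 24 + 28 + 29 + 30 + 35 + 39 = 197

197


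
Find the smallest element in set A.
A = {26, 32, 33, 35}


Set A = {26, 32, 33, 35}
Elements in ascending order: 26, 32, 33, 35
The smallest element is 26.

26


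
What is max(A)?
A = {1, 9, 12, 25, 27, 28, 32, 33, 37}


Set A = {1, 9, 12, 25, 27, 28, 32, 33, 37}
Elements in ascending order: 1, 9, 12, 25, 27, 28, 32, 33, 37
The largest element is 37.

37


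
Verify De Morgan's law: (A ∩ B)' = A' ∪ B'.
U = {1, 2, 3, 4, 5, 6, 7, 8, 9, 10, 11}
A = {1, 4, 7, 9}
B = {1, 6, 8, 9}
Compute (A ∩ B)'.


U = {1, 2, 3, 4, 5, 6, 7, 8, 9, 10, 11}
A = {1, 4, 7, 9}, B = {1, 6, 8, 9}
A ∩ B = {1, 9}
(A ∩ B)' = U \ (A ∩ B) = {2, 3, 4, 5, 6, 7, 8, 10, 11}
Verification via A' ∪ B': A' = {2, 3, 5, 6, 8, 10, 11}, B' = {2, 3, 4, 5, 7, 10, 11}
A' ∪ B' = {2, 3, 4, 5, 6, 7, 8, 10, 11} ✓

{2, 3, 4, 5, 6, 7, 8, 10, 11}


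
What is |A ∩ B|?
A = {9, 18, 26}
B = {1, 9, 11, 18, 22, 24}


Set A = {9, 18, 26}
Set B = {1, 9, 11, 18, 22, 24}
A ∩ B = {9, 18}
|A ∩ B| = 2

2


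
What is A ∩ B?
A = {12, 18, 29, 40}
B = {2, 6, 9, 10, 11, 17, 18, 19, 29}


Set A = {12, 18, 29, 40}
Set B = {2, 6, 9, 10, 11, 17, 18, 19, 29}
A ∩ B includes only elements in both sets.
Check each element of A against B:
12 ✗, 18 ✓, 29 ✓, 40 ✗
A ∩ B = {18, 29}

{18, 29}


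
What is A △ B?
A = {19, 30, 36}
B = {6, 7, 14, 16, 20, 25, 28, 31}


Set A = {19, 30, 36}
Set B = {6, 7, 14, 16, 20, 25, 28, 31}
A △ B = (A \ B) ∪ (B \ A)
Elements in A but not B: {19, 30, 36}
Elements in B but not A: {6, 7, 14, 16, 20, 25, 28, 31}
A △ B = {6, 7, 14, 16, 19, 20, 25, 28, 30, 31, 36}

{6, 7, 14, 16, 19, 20, 25, 28, 30, 31, 36}


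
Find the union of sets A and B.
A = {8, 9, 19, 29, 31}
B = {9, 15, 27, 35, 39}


Set A = {8, 9, 19, 29, 31}
Set B = {9, 15, 27, 35, 39}
A ∪ B includes all elements in either set.
Elements from A: {8, 9, 19, 29, 31}
Elements from B not already included: {15, 27, 35, 39}
A ∪ B = {8, 9, 15, 19, 27, 29, 31, 35, 39}

{8, 9, 15, 19, 27, 29, 31, 35, 39}


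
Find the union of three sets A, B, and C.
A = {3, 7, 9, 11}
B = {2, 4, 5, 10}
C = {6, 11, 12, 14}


Set A = {3, 7, 9, 11}
Set B = {2, 4, 5, 10}
Set C = {6, 11, 12, 14}
First, A ∪ B = {2, 3, 4, 5, 7, 9, 10, 11}
Then, (A ∪ B) ∪ C = {2, 3, 4, 5, 6, 7, 9, 10, 11, 12, 14}

{2, 3, 4, 5, 6, 7, 9, 10, 11, 12, 14}


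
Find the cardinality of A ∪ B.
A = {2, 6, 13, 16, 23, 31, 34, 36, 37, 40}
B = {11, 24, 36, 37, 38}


Set A = {2, 6, 13, 16, 23, 31, 34, 36, 37, 40}, |A| = 10
Set B = {11, 24, 36, 37, 38}, |B| = 5
A ∩ B = {36, 37}, |A ∩ B| = 2
|A ∪ B| = |A| + |B| - |A ∩ B| = 10 + 5 - 2 = 13

13


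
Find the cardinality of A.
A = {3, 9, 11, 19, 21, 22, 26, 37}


Set A = {3, 9, 11, 19, 21, 22, 26, 37}
Listing elements: 3, 9, 11, 19, 21, 22, 26, 37
Counting: 8 elements
|A| = 8

8


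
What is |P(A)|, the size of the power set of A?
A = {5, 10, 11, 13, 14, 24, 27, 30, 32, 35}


Set A = {5, 10, 11, 13, 14, 24, 27, 30, 32, 35}
|A| = 10
The power set P(A) contains all subsets of A.
|P(A)| = 2^|A| = 2^10 = 1024

1024


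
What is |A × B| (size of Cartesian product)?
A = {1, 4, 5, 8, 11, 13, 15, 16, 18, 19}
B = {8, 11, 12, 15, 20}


Set A = {1, 4, 5, 8, 11, 13, 15, 16, 18, 19} has 10 elements.
Set B = {8, 11, 12, 15, 20} has 5 elements.
|A × B| = |A| × |B| = 10 × 5 = 50

50


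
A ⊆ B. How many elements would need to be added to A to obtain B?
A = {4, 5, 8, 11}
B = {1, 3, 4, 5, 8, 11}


Set A = {4, 5, 8, 11}, |A| = 4
Set B = {1, 3, 4, 5, 8, 11}, |B| = 6
Since A ⊆ B: B \ A = {1, 3}
|B| - |A| = 6 - 4 = 2

2


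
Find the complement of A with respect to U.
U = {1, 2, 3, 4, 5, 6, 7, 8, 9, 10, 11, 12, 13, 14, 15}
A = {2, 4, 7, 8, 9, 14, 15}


Universal set U = {1, 2, 3, 4, 5, 6, 7, 8, 9, 10, 11, 12, 13, 14, 15}
Set A = {2, 4, 7, 8, 9, 14, 15}
A' = U \ A = elements in U but not in A
Checking each element of U:
1 (not in A, include), 2 (in A, exclude), 3 (not in A, include), 4 (in A, exclude), 5 (not in A, include), 6 (not in A, include), 7 (in A, exclude), 8 (in A, exclude), 9 (in A, exclude), 10 (not in A, include), 11 (not in A, include), 12 (not in A, include), 13 (not in A, include), 14 (in A, exclude), 15 (in A, exclude)
A' = {1, 3, 5, 6, 10, 11, 12, 13}

{1, 3, 5, 6, 10, 11, 12, 13}


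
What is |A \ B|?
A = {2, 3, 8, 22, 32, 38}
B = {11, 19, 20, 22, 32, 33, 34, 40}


Set A = {2, 3, 8, 22, 32, 38}
Set B = {11, 19, 20, 22, 32, 33, 34, 40}
A \ B = {2, 3, 8, 38}
|A \ B| = 4

4


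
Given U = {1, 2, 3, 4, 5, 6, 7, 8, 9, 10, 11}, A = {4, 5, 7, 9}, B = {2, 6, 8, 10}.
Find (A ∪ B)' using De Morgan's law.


U = {1, 2, 3, 4, 5, 6, 7, 8, 9, 10, 11}
A = {4, 5, 7, 9}, B = {2, 6, 8, 10}
A ∪ B = {2, 4, 5, 6, 7, 8, 9, 10}
(A ∪ B)' = U \ (A ∪ B) = {1, 3, 11}
Verification via A' ∩ B': A' = {1, 2, 3, 6, 8, 10, 11}, B' = {1, 3, 4, 5, 7, 9, 11}
A' ∩ B' = {1, 3, 11} ✓

{1, 3, 11}


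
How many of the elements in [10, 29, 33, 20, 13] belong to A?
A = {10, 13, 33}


Set A = {10, 13, 33}
Candidates: [10, 29, 33, 20, 13]
Check each candidate:
10 ∈ A, 29 ∉ A, 33 ∈ A, 20 ∉ A, 13 ∈ A
Count of candidates in A: 3

3


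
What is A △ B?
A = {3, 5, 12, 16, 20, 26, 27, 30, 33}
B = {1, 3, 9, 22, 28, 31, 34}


Set A = {3, 5, 12, 16, 20, 26, 27, 30, 33}
Set B = {1, 3, 9, 22, 28, 31, 34}
A △ B = (A \ B) ∪ (B \ A)
Elements in A but not B: {5, 12, 16, 20, 26, 27, 30, 33}
Elements in B but not A: {1, 9, 22, 28, 31, 34}
A △ B = {1, 5, 9, 12, 16, 20, 22, 26, 27, 28, 30, 31, 33, 34}

{1, 5, 9, 12, 16, 20, 22, 26, 27, 28, 30, 31, 33, 34}


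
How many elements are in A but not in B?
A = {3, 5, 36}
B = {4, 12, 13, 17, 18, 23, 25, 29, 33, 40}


Set A = {3, 5, 36}
Set B = {4, 12, 13, 17, 18, 23, 25, 29, 33, 40}
A \ B = {3, 5, 36}
|A \ B| = 3

3


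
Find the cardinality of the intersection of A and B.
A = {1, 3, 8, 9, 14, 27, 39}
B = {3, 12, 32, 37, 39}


Set A = {1, 3, 8, 9, 14, 27, 39}
Set B = {3, 12, 32, 37, 39}
A ∩ B = {3, 39}
|A ∩ B| = 2

2


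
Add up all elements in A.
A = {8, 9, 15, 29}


Set A = {8, 9, 15, 29}
Sum = 8 + 9 + 15 + 29 = 61

61


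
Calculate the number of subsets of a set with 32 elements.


The set has 32 elements.
The power set contains all possible subsets.
|P(A)| = 2^|A| = 2^32 = 4294967296

4294967296


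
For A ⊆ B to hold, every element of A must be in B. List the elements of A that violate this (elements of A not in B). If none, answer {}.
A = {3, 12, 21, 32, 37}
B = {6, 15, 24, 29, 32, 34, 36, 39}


Set A = {3, 12, 21, 32, 37}
Set B = {6, 15, 24, 29, 32, 34, 36, 39}
Check each element of A against B:
3 ∉ B (include), 12 ∉ B (include), 21 ∉ B (include), 32 ∈ B, 37 ∉ B (include)
Elements of A not in B: {3, 12, 21, 37}

{3, 12, 21, 37}


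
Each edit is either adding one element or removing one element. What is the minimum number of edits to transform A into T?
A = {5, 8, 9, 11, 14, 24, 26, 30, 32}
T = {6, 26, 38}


Set A = {5, 8, 9, 11, 14, 24, 26, 30, 32}
Set T = {6, 26, 38}
Elements to remove from A (in A, not in T): {5, 8, 9, 11, 14, 24, 30, 32} → 8 removals
Elements to add to A (in T, not in A): {6, 38} → 2 additions
Total edits = 8 + 2 = 10

10


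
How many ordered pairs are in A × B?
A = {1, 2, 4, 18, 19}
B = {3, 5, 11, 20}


Set A = {1, 2, 4, 18, 19} has 5 elements.
Set B = {3, 5, 11, 20} has 4 elements.
|A × B| = |A| × |B| = 5 × 4 = 20

20


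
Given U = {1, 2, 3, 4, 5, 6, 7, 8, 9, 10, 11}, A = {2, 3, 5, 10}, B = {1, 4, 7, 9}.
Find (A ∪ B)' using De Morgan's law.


U = {1, 2, 3, 4, 5, 6, 7, 8, 9, 10, 11}
A = {2, 3, 5, 10}, B = {1, 4, 7, 9}
A ∪ B = {1, 2, 3, 4, 5, 7, 9, 10}
(A ∪ B)' = U \ (A ∪ B) = {6, 8, 11}
Verification via A' ∩ B': A' = {1, 4, 6, 7, 8, 9, 11}, B' = {2, 3, 5, 6, 8, 10, 11}
A' ∩ B' = {6, 8, 11} ✓

{6, 8, 11}


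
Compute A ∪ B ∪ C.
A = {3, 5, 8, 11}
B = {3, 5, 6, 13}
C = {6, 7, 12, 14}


Set A = {3, 5, 8, 11}
Set B = {3, 5, 6, 13}
Set C = {6, 7, 12, 14}
First, A ∪ B = {3, 5, 6, 8, 11, 13}
Then, (A ∪ B) ∪ C = {3, 5, 6, 7, 8, 11, 12, 13, 14}

{3, 5, 6, 7, 8, 11, 12, 13, 14}


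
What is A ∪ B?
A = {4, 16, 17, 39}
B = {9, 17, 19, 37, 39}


Set A = {4, 16, 17, 39}
Set B = {9, 17, 19, 37, 39}
A ∪ B includes all elements in either set.
Elements from A: {4, 16, 17, 39}
Elements from B not already included: {9, 19, 37}
A ∪ B = {4, 9, 16, 17, 19, 37, 39}

{4, 9, 16, 17, 19, 37, 39}


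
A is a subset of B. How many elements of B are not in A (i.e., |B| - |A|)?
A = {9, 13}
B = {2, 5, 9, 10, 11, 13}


Set A = {9, 13}, |A| = 2
Set B = {2, 5, 9, 10, 11, 13}, |B| = 6
Since A ⊆ B: B \ A = {2, 5, 10, 11}
|B| - |A| = 6 - 2 = 4

4


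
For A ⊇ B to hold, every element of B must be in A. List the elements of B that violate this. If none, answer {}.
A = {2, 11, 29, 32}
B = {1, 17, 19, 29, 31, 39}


Set A = {2, 11, 29, 32}
Set B = {1, 17, 19, 29, 31, 39}
Check each element of B against A:
1 ∉ A (include), 17 ∉ A (include), 19 ∉ A (include), 29 ∈ A, 31 ∉ A (include), 39 ∉ A (include)
Elements of B not in A: {1, 17, 19, 31, 39}

{1, 17, 19, 31, 39}


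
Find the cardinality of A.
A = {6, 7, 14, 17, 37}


Set A = {6, 7, 14, 17, 37}
Listing elements: 6, 7, 14, 17, 37
Counting: 5 elements
|A| = 5

5


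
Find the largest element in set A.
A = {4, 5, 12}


Set A = {4, 5, 12}
Elements in ascending order: 4, 5, 12
The largest element is 12.

12


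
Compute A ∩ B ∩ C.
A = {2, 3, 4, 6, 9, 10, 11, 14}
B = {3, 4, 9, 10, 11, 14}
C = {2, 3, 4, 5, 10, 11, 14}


Set A = {2, 3, 4, 6, 9, 10, 11, 14}
Set B = {3, 4, 9, 10, 11, 14}
Set C = {2, 3, 4, 5, 10, 11, 14}
First, A ∩ B = {3, 4, 9, 10, 11, 14}
Then, (A ∩ B) ∩ C = {3, 4, 10, 11, 14}

{3, 4, 10, 11, 14}


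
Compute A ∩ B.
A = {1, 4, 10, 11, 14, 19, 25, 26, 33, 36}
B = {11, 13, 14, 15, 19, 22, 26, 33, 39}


Set A = {1, 4, 10, 11, 14, 19, 25, 26, 33, 36}
Set B = {11, 13, 14, 15, 19, 22, 26, 33, 39}
A ∩ B includes only elements in both sets.
Check each element of A against B:
1 ✗, 4 ✗, 10 ✗, 11 ✓, 14 ✓, 19 ✓, 25 ✗, 26 ✓, 33 ✓, 36 ✗
A ∩ B = {11, 14, 19, 26, 33}

{11, 14, 19, 26, 33}


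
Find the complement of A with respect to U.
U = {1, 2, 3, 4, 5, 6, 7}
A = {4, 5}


Universal set U = {1, 2, 3, 4, 5, 6, 7}
Set A = {4, 5}
A' = U \ A = elements in U but not in A
Checking each element of U:
1 (not in A, include), 2 (not in A, include), 3 (not in A, include), 4 (in A, exclude), 5 (in A, exclude), 6 (not in A, include), 7 (not in A, include)
A' = {1, 2, 3, 6, 7}

{1, 2, 3, 6, 7}


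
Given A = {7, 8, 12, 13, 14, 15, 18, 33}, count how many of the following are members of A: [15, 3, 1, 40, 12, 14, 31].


Set A = {7, 8, 12, 13, 14, 15, 18, 33}
Candidates: [15, 3, 1, 40, 12, 14, 31]
Check each candidate:
15 ∈ A, 3 ∉ A, 1 ∉ A, 40 ∉ A, 12 ∈ A, 14 ∈ A, 31 ∉ A
Count of candidates in A: 3

3


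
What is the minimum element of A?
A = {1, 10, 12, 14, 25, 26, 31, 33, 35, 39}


Set A = {1, 10, 12, 14, 25, 26, 31, 33, 35, 39}
Elements in ascending order: 1, 10, 12, 14, 25, 26, 31, 33, 35, 39
The smallest element is 1.

1


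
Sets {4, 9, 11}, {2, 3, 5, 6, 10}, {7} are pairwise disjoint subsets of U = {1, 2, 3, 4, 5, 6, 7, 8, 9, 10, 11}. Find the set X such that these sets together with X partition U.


U = {1, 2, 3, 4, 5, 6, 7, 8, 9, 10, 11}
Shown blocks: {4, 9, 11}, {2, 3, 5, 6, 10}, {7}
A partition's blocks are pairwise disjoint and cover U, so the missing block = U \ (union of shown blocks).
Union of shown blocks: {2, 3, 4, 5, 6, 7, 9, 10, 11}
Missing block = U \ (union) = {1, 8}

{1, 8}


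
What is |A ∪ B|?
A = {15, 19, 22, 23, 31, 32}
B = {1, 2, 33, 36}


Set A = {15, 19, 22, 23, 31, 32}, |A| = 6
Set B = {1, 2, 33, 36}, |B| = 4
A ∩ B = {}, |A ∩ B| = 0
|A ∪ B| = |A| + |B| - |A ∩ B| = 6 + 4 - 0 = 10

10


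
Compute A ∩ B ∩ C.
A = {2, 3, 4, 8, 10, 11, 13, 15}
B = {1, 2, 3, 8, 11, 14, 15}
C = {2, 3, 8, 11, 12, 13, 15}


Set A = {2, 3, 4, 8, 10, 11, 13, 15}
Set B = {1, 2, 3, 8, 11, 14, 15}
Set C = {2, 3, 8, 11, 12, 13, 15}
First, A ∩ B = {2, 3, 8, 11, 15}
Then, (A ∩ B) ∩ C = {2, 3, 8, 11, 15}

{2, 3, 8, 11, 15}


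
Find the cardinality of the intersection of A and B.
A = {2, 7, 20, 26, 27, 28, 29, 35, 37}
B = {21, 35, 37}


Set A = {2, 7, 20, 26, 27, 28, 29, 35, 37}
Set B = {21, 35, 37}
A ∩ B = {35, 37}
|A ∩ B| = 2

2


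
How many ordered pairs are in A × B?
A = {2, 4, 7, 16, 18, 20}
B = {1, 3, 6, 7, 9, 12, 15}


Set A = {2, 4, 7, 16, 18, 20} has 6 elements.
Set B = {1, 3, 6, 7, 9, 12, 15} has 7 elements.
|A × B| = |A| × |B| = 6 × 7 = 42

42


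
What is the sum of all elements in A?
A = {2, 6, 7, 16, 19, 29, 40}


Set A = {2, 6, 7, 16, 19, 29, 40}
Sum = 2 + 6 + 7 + 16 + 19 + 29 + 40 = 119

119


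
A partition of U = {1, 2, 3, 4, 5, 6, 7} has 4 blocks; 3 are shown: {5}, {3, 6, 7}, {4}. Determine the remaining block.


U = {1, 2, 3, 4, 5, 6, 7}
Shown blocks: {5}, {3, 6, 7}, {4}
A partition's blocks are pairwise disjoint and cover U, so the missing block = U \ (union of shown blocks).
Union of shown blocks: {3, 4, 5, 6, 7}
Missing block = U \ (union) = {1, 2}

{1, 2}


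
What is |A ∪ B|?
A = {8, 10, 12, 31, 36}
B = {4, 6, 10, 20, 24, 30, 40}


Set A = {8, 10, 12, 31, 36}, |A| = 5
Set B = {4, 6, 10, 20, 24, 30, 40}, |B| = 7
A ∩ B = {10}, |A ∩ B| = 1
|A ∪ B| = |A| + |B| - |A ∩ B| = 5 + 7 - 1 = 11

11


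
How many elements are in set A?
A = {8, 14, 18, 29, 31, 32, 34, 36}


Set A = {8, 14, 18, 29, 31, 32, 34, 36}
Listing elements: 8, 14, 18, 29, 31, 32, 34, 36
Counting: 8 elements
|A| = 8

8


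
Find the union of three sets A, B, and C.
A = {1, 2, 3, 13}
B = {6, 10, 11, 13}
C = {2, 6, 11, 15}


Set A = {1, 2, 3, 13}
Set B = {6, 10, 11, 13}
Set C = {2, 6, 11, 15}
First, A ∪ B = {1, 2, 3, 6, 10, 11, 13}
Then, (A ∪ B) ∪ C = {1, 2, 3, 6, 10, 11, 13, 15}

{1, 2, 3, 6, 10, 11, 13, 15}


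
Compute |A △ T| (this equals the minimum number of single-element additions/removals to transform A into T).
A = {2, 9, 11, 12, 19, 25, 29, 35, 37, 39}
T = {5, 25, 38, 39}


Set A = {2, 9, 11, 12, 19, 25, 29, 35, 37, 39}
Set T = {5, 25, 38, 39}
Elements to remove from A (in A, not in T): {2, 9, 11, 12, 19, 29, 35, 37} → 8 removals
Elements to add to A (in T, not in A): {5, 38} → 2 additions
Total edits = 8 + 2 = 10

10


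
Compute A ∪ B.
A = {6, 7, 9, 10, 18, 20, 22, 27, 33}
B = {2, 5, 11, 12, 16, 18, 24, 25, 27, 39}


Set A = {6, 7, 9, 10, 18, 20, 22, 27, 33}
Set B = {2, 5, 11, 12, 16, 18, 24, 25, 27, 39}
A ∪ B includes all elements in either set.
Elements from A: {6, 7, 9, 10, 18, 20, 22, 27, 33}
Elements from B not already included: {2, 5, 11, 12, 16, 24, 25, 39}
A ∪ B = {2, 5, 6, 7, 9, 10, 11, 12, 16, 18, 20, 22, 24, 25, 27, 33, 39}

{2, 5, 6, 7, 9, 10, 11, 12, 16, 18, 20, 22, 24, 25, 27, 33, 39}


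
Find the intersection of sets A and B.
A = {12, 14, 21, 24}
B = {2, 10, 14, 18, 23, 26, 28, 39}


Set A = {12, 14, 21, 24}
Set B = {2, 10, 14, 18, 23, 26, 28, 39}
A ∩ B includes only elements in both sets.
Check each element of A against B:
12 ✗, 14 ✓, 21 ✗, 24 ✗
A ∩ B = {14}

{14}


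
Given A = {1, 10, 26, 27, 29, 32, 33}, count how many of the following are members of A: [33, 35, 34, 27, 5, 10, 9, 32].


Set A = {1, 10, 26, 27, 29, 32, 33}
Candidates: [33, 35, 34, 27, 5, 10, 9, 32]
Check each candidate:
33 ∈ A, 35 ∉ A, 34 ∉ A, 27 ∈ A, 5 ∉ A, 10 ∈ A, 9 ∉ A, 32 ∈ A
Count of candidates in A: 4

4


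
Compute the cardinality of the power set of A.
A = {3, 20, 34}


Set A = {3, 20, 34}
|A| = 3
The power set P(A) contains all subsets of A.
|P(A)| = 2^|A| = 2^3 = 8

8


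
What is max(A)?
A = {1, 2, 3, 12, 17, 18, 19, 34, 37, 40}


Set A = {1, 2, 3, 12, 17, 18, 19, 34, 37, 40}
Elements in ascending order: 1, 2, 3, 12, 17, 18, 19, 34, 37, 40
The largest element is 40.

40


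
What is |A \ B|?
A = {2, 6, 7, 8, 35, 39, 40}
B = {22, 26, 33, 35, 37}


Set A = {2, 6, 7, 8, 35, 39, 40}
Set B = {22, 26, 33, 35, 37}
A \ B = {2, 6, 7, 8, 39, 40}
|A \ B| = 6

6


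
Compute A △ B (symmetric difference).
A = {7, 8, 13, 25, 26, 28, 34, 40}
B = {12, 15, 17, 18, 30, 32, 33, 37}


Set A = {7, 8, 13, 25, 26, 28, 34, 40}
Set B = {12, 15, 17, 18, 30, 32, 33, 37}
A △ B = (A \ B) ∪ (B \ A)
Elements in A but not B: {7, 8, 13, 25, 26, 28, 34, 40}
Elements in B but not A: {12, 15, 17, 18, 30, 32, 33, 37}
A △ B = {7, 8, 12, 13, 15, 17, 18, 25, 26, 28, 30, 32, 33, 34, 37, 40}

{7, 8, 12, 13, 15, 17, 18, 25, 26, 28, 30, 32, 33, 34, 37, 40}


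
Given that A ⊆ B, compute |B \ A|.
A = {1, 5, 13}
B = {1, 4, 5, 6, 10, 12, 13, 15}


Set A = {1, 5, 13}, |A| = 3
Set B = {1, 4, 5, 6, 10, 12, 13, 15}, |B| = 8
Since A ⊆ B: B \ A = {4, 6, 10, 12, 15}
|B| - |A| = 8 - 3 = 5

5


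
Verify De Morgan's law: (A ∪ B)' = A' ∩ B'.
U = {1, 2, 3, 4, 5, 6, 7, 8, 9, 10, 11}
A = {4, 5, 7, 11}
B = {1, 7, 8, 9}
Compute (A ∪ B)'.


U = {1, 2, 3, 4, 5, 6, 7, 8, 9, 10, 11}
A = {4, 5, 7, 11}, B = {1, 7, 8, 9}
A ∪ B = {1, 4, 5, 7, 8, 9, 11}
(A ∪ B)' = U \ (A ∪ B) = {2, 3, 6, 10}
Verification via A' ∩ B': A' = {1, 2, 3, 6, 8, 9, 10}, B' = {2, 3, 4, 5, 6, 10, 11}
A' ∩ B' = {2, 3, 6, 10} ✓

{2, 3, 6, 10}


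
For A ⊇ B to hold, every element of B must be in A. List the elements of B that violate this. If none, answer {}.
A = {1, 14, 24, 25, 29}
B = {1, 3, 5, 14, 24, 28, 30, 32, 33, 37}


Set A = {1, 14, 24, 25, 29}
Set B = {1, 3, 5, 14, 24, 28, 30, 32, 33, 37}
Check each element of B against A:
1 ∈ A, 3 ∉ A (include), 5 ∉ A (include), 14 ∈ A, 24 ∈ A, 28 ∉ A (include), 30 ∉ A (include), 32 ∉ A (include), 33 ∉ A (include), 37 ∉ A (include)
Elements of B not in A: {3, 5, 28, 30, 32, 33, 37}

{3, 5, 28, 30, 32, 33, 37}


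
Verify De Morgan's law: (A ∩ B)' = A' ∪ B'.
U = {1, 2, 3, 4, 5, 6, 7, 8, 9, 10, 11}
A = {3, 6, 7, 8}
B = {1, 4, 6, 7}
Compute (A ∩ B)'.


U = {1, 2, 3, 4, 5, 6, 7, 8, 9, 10, 11}
A = {3, 6, 7, 8}, B = {1, 4, 6, 7}
A ∩ B = {6, 7}
(A ∩ B)' = U \ (A ∩ B) = {1, 2, 3, 4, 5, 8, 9, 10, 11}
Verification via A' ∪ B': A' = {1, 2, 4, 5, 9, 10, 11}, B' = {2, 3, 5, 8, 9, 10, 11}
A' ∪ B' = {1, 2, 3, 4, 5, 8, 9, 10, 11} ✓

{1, 2, 3, 4, 5, 8, 9, 10, 11}


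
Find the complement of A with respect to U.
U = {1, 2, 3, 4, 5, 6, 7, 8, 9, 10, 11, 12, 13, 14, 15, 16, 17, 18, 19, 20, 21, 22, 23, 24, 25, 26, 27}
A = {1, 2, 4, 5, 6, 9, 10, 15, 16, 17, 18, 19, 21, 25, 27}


Universal set U = {1, 2, 3, 4, 5, 6, 7, 8, 9, 10, 11, 12, 13, 14, 15, 16, 17, 18, 19, 20, 21, 22, 23, 24, 25, 26, 27}
Set A = {1, 2, 4, 5, 6, 9, 10, 15, 16, 17, 18, 19, 21, 25, 27}
A' = U \ A = elements in U but not in A
Checking each element of U:
1 (in A, exclude), 2 (in A, exclude), 3 (not in A, include), 4 (in A, exclude), 5 (in A, exclude), 6 (in A, exclude), 7 (not in A, include), 8 (not in A, include), 9 (in A, exclude), 10 (in A, exclude), 11 (not in A, include), 12 (not in A, include), 13 (not in A, include), 14 (not in A, include), 15 (in A, exclude), 16 (in A, exclude), 17 (in A, exclude), 18 (in A, exclude), 19 (in A, exclude), 20 (not in A, include), 21 (in A, exclude), 22 (not in A, include), 23 (not in A, include), 24 (not in A, include), 25 (in A, exclude), 26 (not in A, include), 27 (in A, exclude)
A' = {3, 7, 8, 11, 12, 13, 14, 20, 22, 23, 24, 26}

{3, 7, 8, 11, 12, 13, 14, 20, 22, 23, 24, 26}


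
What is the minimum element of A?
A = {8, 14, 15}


Set A = {8, 14, 15}
Elements in ascending order: 8, 14, 15
The smallest element is 8.

8


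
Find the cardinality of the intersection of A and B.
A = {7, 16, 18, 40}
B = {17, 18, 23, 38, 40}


Set A = {7, 16, 18, 40}
Set B = {17, 18, 23, 38, 40}
A ∩ B = {18, 40}
|A ∩ B| = 2

2


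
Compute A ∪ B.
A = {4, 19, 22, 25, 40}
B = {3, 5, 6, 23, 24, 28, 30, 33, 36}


Set A = {4, 19, 22, 25, 40}
Set B = {3, 5, 6, 23, 24, 28, 30, 33, 36}
A ∪ B includes all elements in either set.
Elements from A: {4, 19, 22, 25, 40}
Elements from B not already included: {3, 5, 6, 23, 24, 28, 30, 33, 36}
A ∪ B = {3, 4, 5, 6, 19, 22, 23, 24, 25, 28, 30, 33, 36, 40}

{3, 4, 5, 6, 19, 22, 23, 24, 25, 28, 30, 33, 36, 40}


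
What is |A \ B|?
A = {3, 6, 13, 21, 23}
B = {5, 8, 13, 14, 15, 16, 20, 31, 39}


Set A = {3, 6, 13, 21, 23}
Set B = {5, 8, 13, 14, 15, 16, 20, 31, 39}
A \ B = {3, 6, 21, 23}
|A \ B| = 4

4


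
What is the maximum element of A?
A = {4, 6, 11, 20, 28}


Set A = {4, 6, 11, 20, 28}
Elements in ascending order: 4, 6, 11, 20, 28
The largest element is 28.

28


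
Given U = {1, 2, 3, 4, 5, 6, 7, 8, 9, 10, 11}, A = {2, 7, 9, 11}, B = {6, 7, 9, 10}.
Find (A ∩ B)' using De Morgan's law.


U = {1, 2, 3, 4, 5, 6, 7, 8, 9, 10, 11}
A = {2, 7, 9, 11}, B = {6, 7, 9, 10}
A ∩ B = {7, 9}
(A ∩ B)' = U \ (A ∩ B) = {1, 2, 3, 4, 5, 6, 8, 10, 11}
Verification via A' ∪ B': A' = {1, 3, 4, 5, 6, 8, 10}, B' = {1, 2, 3, 4, 5, 8, 11}
A' ∪ B' = {1, 2, 3, 4, 5, 6, 8, 10, 11} ✓

{1, 2, 3, 4, 5, 6, 8, 10, 11}


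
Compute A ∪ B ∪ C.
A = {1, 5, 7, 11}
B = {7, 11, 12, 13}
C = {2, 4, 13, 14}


Set A = {1, 5, 7, 11}
Set B = {7, 11, 12, 13}
Set C = {2, 4, 13, 14}
First, A ∪ B = {1, 5, 7, 11, 12, 13}
Then, (A ∪ B) ∪ C = {1, 2, 4, 5, 7, 11, 12, 13, 14}

{1, 2, 4, 5, 7, 11, 12, 13, 14}


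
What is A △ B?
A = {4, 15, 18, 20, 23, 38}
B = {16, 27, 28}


Set A = {4, 15, 18, 20, 23, 38}
Set B = {16, 27, 28}
A △ B = (A \ B) ∪ (B \ A)
Elements in A but not B: {4, 15, 18, 20, 23, 38}
Elements in B but not A: {16, 27, 28}
A △ B = {4, 15, 16, 18, 20, 23, 27, 28, 38}

{4, 15, 16, 18, 20, 23, 27, 28, 38}


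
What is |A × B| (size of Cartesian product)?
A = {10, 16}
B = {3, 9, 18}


Set A = {10, 16} has 2 elements.
Set B = {3, 9, 18} has 3 elements.
|A × B| = |A| × |B| = 2 × 3 = 6

6


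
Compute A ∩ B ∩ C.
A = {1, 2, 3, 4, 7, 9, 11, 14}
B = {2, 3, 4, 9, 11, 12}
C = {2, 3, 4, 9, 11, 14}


Set A = {1, 2, 3, 4, 7, 9, 11, 14}
Set B = {2, 3, 4, 9, 11, 12}
Set C = {2, 3, 4, 9, 11, 14}
First, A ∩ B = {2, 3, 4, 9, 11}
Then, (A ∩ B) ∩ C = {2, 3, 4, 9, 11}

{2, 3, 4, 9, 11}


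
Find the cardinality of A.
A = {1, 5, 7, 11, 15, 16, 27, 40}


Set A = {1, 5, 7, 11, 15, 16, 27, 40}
Listing elements: 1, 5, 7, 11, 15, 16, 27, 40
Counting: 8 elements
|A| = 8

8


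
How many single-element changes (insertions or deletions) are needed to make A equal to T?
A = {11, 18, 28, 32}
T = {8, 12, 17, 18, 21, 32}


Set A = {11, 18, 28, 32}
Set T = {8, 12, 17, 18, 21, 32}
Elements to remove from A (in A, not in T): {11, 28} → 2 removals
Elements to add to A (in T, not in A): {8, 12, 17, 21} → 4 additions
Total edits = 2 + 4 = 6

6


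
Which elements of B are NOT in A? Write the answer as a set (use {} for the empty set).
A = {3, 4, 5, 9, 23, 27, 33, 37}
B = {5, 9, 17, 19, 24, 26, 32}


Set A = {3, 4, 5, 9, 23, 27, 33, 37}
Set B = {5, 9, 17, 19, 24, 26, 32}
Check each element of B against A:
5 ∈ A, 9 ∈ A, 17 ∉ A (include), 19 ∉ A (include), 24 ∉ A (include), 26 ∉ A (include), 32 ∉ A (include)
Elements of B not in A: {17, 19, 24, 26, 32}

{17, 19, 24, 26, 32}


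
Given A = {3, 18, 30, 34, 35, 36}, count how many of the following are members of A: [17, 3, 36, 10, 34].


Set A = {3, 18, 30, 34, 35, 36}
Candidates: [17, 3, 36, 10, 34]
Check each candidate:
17 ∉ A, 3 ∈ A, 36 ∈ A, 10 ∉ A, 34 ∈ A
Count of candidates in A: 3

3


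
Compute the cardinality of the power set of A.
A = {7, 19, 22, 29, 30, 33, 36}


Set A = {7, 19, 22, 29, 30, 33, 36}
|A| = 7
The power set P(A) contains all subsets of A.
|P(A)| = 2^|A| = 2^7 = 128

128


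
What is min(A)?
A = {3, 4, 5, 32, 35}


Set A = {3, 4, 5, 32, 35}
Elements in ascending order: 3, 4, 5, 32, 35
The smallest element is 3.

3


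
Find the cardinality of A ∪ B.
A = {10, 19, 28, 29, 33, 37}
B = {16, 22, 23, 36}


Set A = {10, 19, 28, 29, 33, 37}, |A| = 6
Set B = {16, 22, 23, 36}, |B| = 4
A ∩ B = {}, |A ∩ B| = 0
|A ∪ B| = |A| + |B| - |A ∩ B| = 6 + 4 - 0 = 10

10


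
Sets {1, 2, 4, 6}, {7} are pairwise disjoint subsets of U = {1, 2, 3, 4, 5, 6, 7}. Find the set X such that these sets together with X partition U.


U = {1, 2, 3, 4, 5, 6, 7}
Shown blocks: {1, 2, 4, 6}, {7}
A partition's blocks are pairwise disjoint and cover U, so the missing block = U \ (union of shown blocks).
Union of shown blocks: {1, 2, 4, 6, 7}
Missing block = U \ (union) = {3, 5}

{3, 5}


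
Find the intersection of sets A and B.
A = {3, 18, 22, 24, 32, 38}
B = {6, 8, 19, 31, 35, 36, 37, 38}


Set A = {3, 18, 22, 24, 32, 38}
Set B = {6, 8, 19, 31, 35, 36, 37, 38}
A ∩ B includes only elements in both sets.
Check each element of A against B:
3 ✗, 18 ✗, 22 ✗, 24 ✗, 32 ✗, 38 ✓
A ∩ B = {38}

{38}


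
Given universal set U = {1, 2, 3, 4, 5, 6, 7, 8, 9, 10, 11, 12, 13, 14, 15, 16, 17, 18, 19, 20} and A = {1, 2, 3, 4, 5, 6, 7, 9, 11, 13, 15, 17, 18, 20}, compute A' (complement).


Universal set U = {1, 2, 3, 4, 5, 6, 7, 8, 9, 10, 11, 12, 13, 14, 15, 16, 17, 18, 19, 20}
Set A = {1, 2, 3, 4, 5, 6, 7, 9, 11, 13, 15, 17, 18, 20}
A' = U \ A = elements in U but not in A
Checking each element of U:
1 (in A, exclude), 2 (in A, exclude), 3 (in A, exclude), 4 (in A, exclude), 5 (in A, exclude), 6 (in A, exclude), 7 (in A, exclude), 8 (not in A, include), 9 (in A, exclude), 10 (not in A, include), 11 (in A, exclude), 12 (not in A, include), 13 (in A, exclude), 14 (not in A, include), 15 (in A, exclude), 16 (not in A, include), 17 (in A, exclude), 18 (in A, exclude), 19 (not in A, include), 20 (in A, exclude)
A' = {8, 10, 12, 14, 16, 19}

{8, 10, 12, 14, 16, 19}


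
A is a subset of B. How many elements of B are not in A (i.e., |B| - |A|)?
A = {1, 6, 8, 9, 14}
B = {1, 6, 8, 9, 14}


Set A = {1, 6, 8, 9, 14}, |A| = 5
Set B = {1, 6, 8, 9, 14}, |B| = 5
Since A ⊆ B: B \ A = {}
|B| - |A| = 5 - 5 = 0

0


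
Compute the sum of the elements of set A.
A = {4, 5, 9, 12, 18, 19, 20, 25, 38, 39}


Set A = {4, 5, 9, 12, 18, 19, 20, 25, 38, 39}
Sum = 4 + 5 + 9 + 12 + 18 + 19 + 20 + 25 + 38 + 39 = 189

189


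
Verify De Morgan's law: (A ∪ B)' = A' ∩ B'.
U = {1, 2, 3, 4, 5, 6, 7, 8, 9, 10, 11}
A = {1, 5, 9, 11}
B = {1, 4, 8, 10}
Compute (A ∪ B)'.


U = {1, 2, 3, 4, 5, 6, 7, 8, 9, 10, 11}
A = {1, 5, 9, 11}, B = {1, 4, 8, 10}
A ∪ B = {1, 4, 5, 8, 9, 10, 11}
(A ∪ B)' = U \ (A ∪ B) = {2, 3, 6, 7}
Verification via A' ∩ B': A' = {2, 3, 4, 6, 7, 8, 10}, B' = {2, 3, 5, 6, 7, 9, 11}
A' ∩ B' = {2, 3, 6, 7} ✓

{2, 3, 6, 7}


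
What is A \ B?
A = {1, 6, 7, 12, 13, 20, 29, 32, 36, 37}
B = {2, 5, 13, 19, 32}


Set A = {1, 6, 7, 12, 13, 20, 29, 32, 36, 37}
Set B = {2, 5, 13, 19, 32}
A \ B includes elements in A that are not in B.
Check each element of A:
1 (not in B, keep), 6 (not in B, keep), 7 (not in B, keep), 12 (not in B, keep), 13 (in B, remove), 20 (not in B, keep), 29 (not in B, keep), 32 (in B, remove), 36 (not in B, keep), 37 (not in B, keep)
A \ B = {1, 6, 7, 12, 20, 29, 36, 37}

{1, 6, 7, 12, 20, 29, 36, 37}


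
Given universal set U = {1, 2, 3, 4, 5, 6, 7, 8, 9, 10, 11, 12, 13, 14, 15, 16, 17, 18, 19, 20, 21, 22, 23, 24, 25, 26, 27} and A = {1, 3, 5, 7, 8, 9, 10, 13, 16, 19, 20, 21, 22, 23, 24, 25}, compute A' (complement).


Universal set U = {1, 2, 3, 4, 5, 6, 7, 8, 9, 10, 11, 12, 13, 14, 15, 16, 17, 18, 19, 20, 21, 22, 23, 24, 25, 26, 27}
Set A = {1, 3, 5, 7, 8, 9, 10, 13, 16, 19, 20, 21, 22, 23, 24, 25}
A' = U \ A = elements in U but not in A
Checking each element of U:
1 (in A, exclude), 2 (not in A, include), 3 (in A, exclude), 4 (not in A, include), 5 (in A, exclude), 6 (not in A, include), 7 (in A, exclude), 8 (in A, exclude), 9 (in A, exclude), 10 (in A, exclude), 11 (not in A, include), 12 (not in A, include), 13 (in A, exclude), 14 (not in A, include), 15 (not in A, include), 16 (in A, exclude), 17 (not in A, include), 18 (not in A, include), 19 (in A, exclude), 20 (in A, exclude), 21 (in A, exclude), 22 (in A, exclude), 23 (in A, exclude), 24 (in A, exclude), 25 (in A, exclude), 26 (not in A, include), 27 (not in A, include)
A' = {2, 4, 6, 11, 12, 14, 15, 17, 18, 26, 27}

{2, 4, 6, 11, 12, 14, 15, 17, 18, 26, 27}


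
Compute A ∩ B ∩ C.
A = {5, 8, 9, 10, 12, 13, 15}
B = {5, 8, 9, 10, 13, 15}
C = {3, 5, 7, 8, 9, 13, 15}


Set A = {5, 8, 9, 10, 12, 13, 15}
Set B = {5, 8, 9, 10, 13, 15}
Set C = {3, 5, 7, 8, 9, 13, 15}
First, A ∩ B = {5, 8, 9, 10, 13, 15}
Then, (A ∩ B) ∩ C = {5, 8, 9, 13, 15}

{5, 8, 9, 13, 15}


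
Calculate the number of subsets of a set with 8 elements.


The set has 8 elements.
The power set contains all possible subsets.
|P(A)| = 2^|A| = 2^8 = 256

256


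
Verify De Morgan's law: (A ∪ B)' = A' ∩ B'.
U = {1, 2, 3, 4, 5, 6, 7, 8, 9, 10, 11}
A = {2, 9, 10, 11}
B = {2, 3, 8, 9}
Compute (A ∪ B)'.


U = {1, 2, 3, 4, 5, 6, 7, 8, 9, 10, 11}
A = {2, 9, 10, 11}, B = {2, 3, 8, 9}
A ∪ B = {2, 3, 8, 9, 10, 11}
(A ∪ B)' = U \ (A ∪ B) = {1, 4, 5, 6, 7}
Verification via A' ∩ B': A' = {1, 3, 4, 5, 6, 7, 8}, B' = {1, 4, 5, 6, 7, 10, 11}
A' ∩ B' = {1, 4, 5, 6, 7} ✓

{1, 4, 5, 6, 7}


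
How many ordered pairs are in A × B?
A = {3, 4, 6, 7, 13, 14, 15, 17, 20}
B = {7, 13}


Set A = {3, 4, 6, 7, 13, 14, 15, 17, 20} has 9 elements.
Set B = {7, 13} has 2 elements.
|A × B| = |A| × |B| = 9 × 2 = 18

18


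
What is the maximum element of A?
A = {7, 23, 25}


Set A = {7, 23, 25}
Elements in ascending order: 7, 23, 25
The largest element is 25.

25


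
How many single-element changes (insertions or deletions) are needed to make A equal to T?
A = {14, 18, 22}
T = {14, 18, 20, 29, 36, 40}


Set A = {14, 18, 22}
Set T = {14, 18, 20, 29, 36, 40}
Elements to remove from A (in A, not in T): {22} → 1 removals
Elements to add to A (in T, not in A): {20, 29, 36, 40} → 4 additions
Total edits = 1 + 4 = 5

5


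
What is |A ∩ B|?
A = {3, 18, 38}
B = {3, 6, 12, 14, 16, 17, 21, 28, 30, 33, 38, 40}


Set A = {3, 18, 38}
Set B = {3, 6, 12, 14, 16, 17, 21, 28, 30, 33, 38, 40}
A ∩ B = {3, 38}
|A ∩ B| = 2

2


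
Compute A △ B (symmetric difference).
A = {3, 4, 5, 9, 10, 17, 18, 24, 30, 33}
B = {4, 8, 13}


Set A = {3, 4, 5, 9, 10, 17, 18, 24, 30, 33}
Set B = {4, 8, 13}
A △ B = (A \ B) ∪ (B \ A)
Elements in A but not B: {3, 5, 9, 10, 17, 18, 24, 30, 33}
Elements in B but not A: {8, 13}
A △ B = {3, 5, 8, 9, 10, 13, 17, 18, 24, 30, 33}

{3, 5, 8, 9, 10, 13, 17, 18, 24, 30, 33}


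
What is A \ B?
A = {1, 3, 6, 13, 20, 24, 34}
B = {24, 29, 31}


Set A = {1, 3, 6, 13, 20, 24, 34}
Set B = {24, 29, 31}
A \ B includes elements in A that are not in B.
Check each element of A:
1 (not in B, keep), 3 (not in B, keep), 6 (not in B, keep), 13 (not in B, keep), 20 (not in B, keep), 24 (in B, remove), 34 (not in B, keep)
A \ B = {1, 3, 6, 13, 20, 34}

{1, 3, 6, 13, 20, 34}


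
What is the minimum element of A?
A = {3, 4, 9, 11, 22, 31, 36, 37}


Set A = {3, 4, 9, 11, 22, 31, 36, 37}
Elements in ascending order: 3, 4, 9, 11, 22, 31, 36, 37
The smallest element is 3.

3


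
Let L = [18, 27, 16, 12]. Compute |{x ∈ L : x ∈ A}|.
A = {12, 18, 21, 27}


Set A = {12, 18, 21, 27}
Candidates: [18, 27, 16, 12]
Check each candidate:
18 ∈ A, 27 ∈ A, 16 ∉ A, 12 ∈ A
Count of candidates in A: 3

3


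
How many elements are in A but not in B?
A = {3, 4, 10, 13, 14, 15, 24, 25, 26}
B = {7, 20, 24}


Set A = {3, 4, 10, 13, 14, 15, 24, 25, 26}
Set B = {7, 20, 24}
A \ B = {3, 4, 10, 13, 14, 15, 25, 26}
|A \ B| = 8

8


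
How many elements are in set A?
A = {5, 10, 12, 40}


Set A = {5, 10, 12, 40}
Listing elements: 5, 10, 12, 40
Counting: 4 elements
|A| = 4

4
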